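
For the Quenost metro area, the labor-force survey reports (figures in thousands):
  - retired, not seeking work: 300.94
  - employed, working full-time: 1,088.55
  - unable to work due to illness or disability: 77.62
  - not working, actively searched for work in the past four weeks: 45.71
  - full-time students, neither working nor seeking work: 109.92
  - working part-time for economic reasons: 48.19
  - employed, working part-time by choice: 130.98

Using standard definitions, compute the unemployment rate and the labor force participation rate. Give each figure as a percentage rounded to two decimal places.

Employed = 1,088.55 + 48.19 + 130.98 = 1,267.72 thousand (anyone who worked, including part-time for economic reasons, counts as employed).
Unemployed = 45.71 thousand.
Labor force = 1,267.72 + 45.71 = 1,313.43 thousand.
Not in labor force = 300.94 + 77.62 + 109.92 = 488.48 thousand (those not working and not actively searching are outside the labor force).
Civilian working-age population = 1,313.43 + 488.48 = 1,801.91 thousand.
Unemployment rate = 45.71 / 1,313.43 = 3.48%.
Labor force participation rate = 1,313.43 / 1,801.91 = 72.89%.

Unemployment rate ≈ 3.48%; labor force participation rate ≈ 72.89%.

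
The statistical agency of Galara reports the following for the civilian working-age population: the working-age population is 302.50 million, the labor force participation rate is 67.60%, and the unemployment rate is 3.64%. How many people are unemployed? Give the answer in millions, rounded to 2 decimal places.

About 7.44 million are unemployed.

Labor force = 0.6760 × 302.50 = 204.49 million.
Unemployed = 0.0364 × 204.49 ≈ 7.44 million.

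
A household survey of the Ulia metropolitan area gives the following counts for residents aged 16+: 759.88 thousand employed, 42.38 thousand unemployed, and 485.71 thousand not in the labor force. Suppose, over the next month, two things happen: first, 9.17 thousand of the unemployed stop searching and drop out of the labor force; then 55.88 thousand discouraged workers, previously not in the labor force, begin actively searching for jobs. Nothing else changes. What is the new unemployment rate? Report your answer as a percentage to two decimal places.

New unemployment rate ≈ 10.49%.

Initially, labor force = 759.88 + 42.38 = 802.26 thousand, so u = 42.38/802.26 = 5.28%.
After the first change, unemployed and labor force both fall by 9.17 → E = 759.88, U = 33.21, labor force = 793.09 thousand.
After the second change, unemployed and labor force both rise by 55.88 → E = 759.88, U = 89.09, labor force = 848.97 thousand.
New unemployment rate = 89.09 / 848.97 = 10.49%.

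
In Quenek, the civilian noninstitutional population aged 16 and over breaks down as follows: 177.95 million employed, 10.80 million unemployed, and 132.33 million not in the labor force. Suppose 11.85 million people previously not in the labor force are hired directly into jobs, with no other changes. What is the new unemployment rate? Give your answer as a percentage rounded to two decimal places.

Initially, labor force = 177.95 + 10.80 = 188.75 million, so u = 10.80/188.75 = 5.72%.
After the change, employed and labor force both rise by 11.85; unemployed unchanged → E = 189.80, U = 10.80, labor force = 200.60 million.
New unemployment rate = 10.80 / 200.60 = 5.38%.

New unemployment rate ≈ 5.38%.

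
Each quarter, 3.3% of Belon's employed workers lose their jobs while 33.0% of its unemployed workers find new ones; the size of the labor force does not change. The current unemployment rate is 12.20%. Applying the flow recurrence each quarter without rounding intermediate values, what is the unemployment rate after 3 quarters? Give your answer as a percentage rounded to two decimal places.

With a fixed labor force, u_{t+1} = u_t + s·(1−u_t) − f·u_t = u_t·(1−s−f) + s.
Here 1−s−f = 0.637 and s = 0.033.
u_1 = 0.122000 × 0.637 + 0.033 = 0.110714.
u_2 = 0.110714 × 0.637 + 0.033 = 0.103525.
u_3 = 0.103525 × 0.637 + 0.033 = 0.098945.

Unemployment rate after three quarters ≈ 9.89%.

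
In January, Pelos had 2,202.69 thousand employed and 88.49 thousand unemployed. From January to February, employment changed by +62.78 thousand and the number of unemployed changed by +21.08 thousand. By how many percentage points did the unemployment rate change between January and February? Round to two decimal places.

The unemployment rate changed by +0.75 percentage points.

January: labor force = 2,202.69 + 88.49 = 2,291.18; u = 88.49/2,291.18 = 3.86%.
February: labor force = 2,265.47 + 109.57 = 2,375.04; u = 109.57/2,375.04 = 4.61%.
Change = 4.61% − 3.86% = +0.75 pp.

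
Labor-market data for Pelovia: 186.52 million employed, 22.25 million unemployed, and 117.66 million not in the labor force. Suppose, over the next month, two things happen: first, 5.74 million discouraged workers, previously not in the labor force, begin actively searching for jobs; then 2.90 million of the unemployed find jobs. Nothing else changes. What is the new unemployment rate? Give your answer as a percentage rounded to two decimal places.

Initially, labor force = 186.52 + 22.25 = 208.77 million, so u = 22.25/208.77 = 10.66%.
After the first change, unemployed and labor force both rise by 5.74 → E = 186.52, U = 27.99, labor force = 214.51 million.
After the second change, unemployed falls and employed rises by 2.90; labor force unchanged → E = 189.42, U = 25.09, labor force = 214.51 million.
New unemployment rate = 25.09 / 214.51 = 11.70%.

New unemployment rate ≈ 11.70%.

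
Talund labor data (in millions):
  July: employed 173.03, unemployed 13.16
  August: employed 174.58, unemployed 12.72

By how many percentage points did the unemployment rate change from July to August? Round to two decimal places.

The unemployment rate changed by −0.28 percentage points.

July: labor force = 173.03 + 13.16 = 186.19; u = 13.16/186.19 = 7.07%.
August: labor force = 174.58 + 12.72 = 187.30; u = 12.72/187.30 = 6.79%.
Change = 6.79% − 7.07% = −0.28 pp.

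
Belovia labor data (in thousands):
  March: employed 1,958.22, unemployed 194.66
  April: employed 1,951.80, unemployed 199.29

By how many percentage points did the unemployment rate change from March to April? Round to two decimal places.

March: labor force = 1,958.22 + 194.66 = 2,152.88; u = 194.66/2,152.88 = 9.04%.
April: labor force = 1,951.80 + 199.29 = 2,151.09; u = 199.29/2,151.09 = 9.26%.
Change = 9.26% − 9.04% = +0.22 pp.

The unemployment rate changed by +0.22 percentage points.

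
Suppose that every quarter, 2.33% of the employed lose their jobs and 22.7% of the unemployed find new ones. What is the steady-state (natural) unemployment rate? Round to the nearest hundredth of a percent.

At steady state the flows balance: s·E = f·U, so U/(E+U) = s/(s+f).
u* = 2.33 / (2.33 + 22.7) = 2.33 / 25.03 = 9.31%.

Steady-state unemployment rate ≈ 9.31%.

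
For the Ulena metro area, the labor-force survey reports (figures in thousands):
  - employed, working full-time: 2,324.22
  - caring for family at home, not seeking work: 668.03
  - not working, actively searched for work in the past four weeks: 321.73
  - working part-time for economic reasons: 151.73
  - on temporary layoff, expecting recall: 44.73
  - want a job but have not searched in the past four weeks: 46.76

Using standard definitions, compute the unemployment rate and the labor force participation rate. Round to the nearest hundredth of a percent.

Unemployment rate ≈ 12.89%; labor force participation rate ≈ 79.91%.

Employed = 2,324.22 + 151.73 = 2,475.95 thousand (anyone who worked, including part-time for economic reasons, counts as employed).
Unemployed = 321.73 + 44.73 = 366.46 thousand (jobless and actively searching, or on temporary layoff).
Labor force = 2,475.95 + 366.46 = 2,842.41 thousand.
Not in labor force = 668.03 + 46.76 = 714.79 thousand (those not working and not actively searching are outside the labor force — including those who want a job but have given up searching).
Civilian working-age population = 2,842.41 + 714.79 = 3,557.20 thousand.
Unemployment rate = 366.46 / 2,842.41 = 12.89%.
Labor force participation rate = 2,842.41 / 3,557.20 = 79.91%.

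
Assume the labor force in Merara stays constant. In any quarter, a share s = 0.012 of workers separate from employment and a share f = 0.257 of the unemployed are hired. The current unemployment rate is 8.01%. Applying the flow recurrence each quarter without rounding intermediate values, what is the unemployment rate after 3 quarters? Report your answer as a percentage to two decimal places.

Unemployment rate after three quarters ≈ 5.85%.

With a fixed labor force, u_{t+1} = u_t + s·(1−u_t) − f·u_t = u_t·(1−s−f) + s.
Here 1−s−f = 0.731 and s = 0.012.
u_1 = 0.080100 × 0.731 + 0.012 = 0.070553.
u_2 = 0.070553 × 0.731 + 0.012 = 0.063574.
u_3 = 0.063574 × 0.731 + 0.012 = 0.058473.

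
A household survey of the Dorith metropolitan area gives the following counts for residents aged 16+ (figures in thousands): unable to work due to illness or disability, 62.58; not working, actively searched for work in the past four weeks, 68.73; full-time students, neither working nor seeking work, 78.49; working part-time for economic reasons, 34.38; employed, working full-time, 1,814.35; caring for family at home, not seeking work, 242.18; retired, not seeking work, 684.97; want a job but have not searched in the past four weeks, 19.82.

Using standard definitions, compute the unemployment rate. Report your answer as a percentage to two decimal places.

Employed = 34.38 + 1,814.35 = 1,848.73 thousand (anyone who worked, including part-time for economic reasons, counts as employed).
Unemployed = 68.73 thousand.
Labor force = 1,848.73 + 68.73 = 1,917.46 thousand.
Unemployment rate = 68.73 / 1,917.46 = 3.58%.

Unemployment rate ≈ 3.58%.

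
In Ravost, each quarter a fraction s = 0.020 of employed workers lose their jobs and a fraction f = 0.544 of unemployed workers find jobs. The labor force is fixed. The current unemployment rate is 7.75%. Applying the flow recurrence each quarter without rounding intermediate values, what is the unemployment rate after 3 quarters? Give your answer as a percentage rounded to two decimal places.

With a fixed labor force, u_{t+1} = u_t + s·(1−u_t) − f·u_t = u_t·(1−s−f) + s.
Here 1−s−f = 0.436 and s = 0.020.
u_1 = 0.077500 × 0.436 + 0.020 = 0.053790.
u_2 = 0.053790 × 0.436 + 0.020 = 0.043452.
u_3 = 0.043452 × 0.436 + 0.020 = 0.038945.

Unemployment rate after three quarters ≈ 3.89%.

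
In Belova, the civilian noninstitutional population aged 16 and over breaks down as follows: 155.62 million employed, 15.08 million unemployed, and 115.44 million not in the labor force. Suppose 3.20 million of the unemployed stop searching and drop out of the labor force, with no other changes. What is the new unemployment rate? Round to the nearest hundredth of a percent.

Initially, labor force = 155.62 + 15.08 = 170.70 million, so u = 15.08/170.70 = 8.83%.
After the change, unemployed and labor force both fall by 3.20 → E = 155.62, U = 11.88, labor force = 167.50 million.
New unemployment rate = 11.88 / 167.50 = 7.09%.

New unemployment rate ≈ 7.09%.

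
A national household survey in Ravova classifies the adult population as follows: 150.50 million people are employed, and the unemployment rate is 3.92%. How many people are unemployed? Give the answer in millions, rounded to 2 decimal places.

Let U be the number unemployed. The labor force is E + U, and U/(E+U) = 0.0392.
So U = 0.0392 × 150.50 / (1 − 0.0392) = 5.8996 / 0.9608 ≈ 6.14 million.

About 6.14 million are unemployed.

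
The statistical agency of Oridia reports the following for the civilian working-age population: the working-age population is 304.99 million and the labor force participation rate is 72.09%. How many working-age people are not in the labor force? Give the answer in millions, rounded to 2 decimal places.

Share not in the labor force = 1 − 0.7209 = 0.2791.
Not in labor force = 0.2791 × 304.99 ≈ 85.12 million.

About 85.12 million are not in the labor force.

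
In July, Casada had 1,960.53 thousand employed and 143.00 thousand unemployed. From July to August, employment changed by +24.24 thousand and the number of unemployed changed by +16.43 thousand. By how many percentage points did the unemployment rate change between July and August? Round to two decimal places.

The unemployment rate changed by +0.64 percentage points.

July: labor force = 1,960.53 + 143.00 = 2,103.53; u = 143.00/2,103.53 = 6.80%.
August: labor force = 1,984.77 + 159.43 = 2,144.20; u = 159.43/2,144.20 = 7.44%.
Change = 7.44% − 6.80% = +0.64 pp.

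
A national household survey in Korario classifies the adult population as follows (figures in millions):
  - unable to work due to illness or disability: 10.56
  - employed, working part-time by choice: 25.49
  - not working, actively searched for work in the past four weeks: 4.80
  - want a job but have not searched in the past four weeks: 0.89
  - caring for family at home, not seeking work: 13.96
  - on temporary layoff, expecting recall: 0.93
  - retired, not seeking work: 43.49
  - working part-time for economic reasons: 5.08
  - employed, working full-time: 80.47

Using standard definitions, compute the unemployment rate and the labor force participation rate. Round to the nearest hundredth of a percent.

Employed = 25.49 + 5.08 + 80.47 = 111.04 million (anyone who worked, including part-time for economic reasons, counts as employed).
Unemployed = 4.80 + 0.93 = 5.73 million (jobless and actively searching, or on temporary layoff).
Labor force = 111.04 + 5.73 = 116.77 million.
Not in labor force = 10.56 + 0.89 + 13.96 + 43.49 = 68.90 million (those not working and not actively searching are outside the labor force — including those who want a job but have given up searching).
Civilian working-age population = 116.77 + 68.90 = 185.67 million.
Unemployment rate = 5.73 / 116.77 = 4.91%.
Labor force participation rate = 116.77 / 185.67 = 62.89%.

Unemployment rate ≈ 4.91%; labor force participation rate ≈ 62.89%.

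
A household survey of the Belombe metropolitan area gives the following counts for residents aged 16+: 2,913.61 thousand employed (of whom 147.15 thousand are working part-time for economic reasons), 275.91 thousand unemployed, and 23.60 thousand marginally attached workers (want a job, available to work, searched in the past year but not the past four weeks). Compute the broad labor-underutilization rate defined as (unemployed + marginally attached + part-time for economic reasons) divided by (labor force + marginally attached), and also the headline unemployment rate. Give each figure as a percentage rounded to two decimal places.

Labor force = 2,913.61 + 275.91 = 3,189.52 thousand.
Numerator = 275.91 + 23.60 + 147.15 = 446.66 thousand.
Denominator = 3,189.52 + 23.60 = 3,213.12 thousand.
Broad rate = 446.66 / 3,213.12 = 13.90%.
Headline unemployment rate = 275.91 / 3,189.52 = 8.65%.

Broad underutilization rate ≈ 13.90%; headline unemployment rate ≈ 8.65%.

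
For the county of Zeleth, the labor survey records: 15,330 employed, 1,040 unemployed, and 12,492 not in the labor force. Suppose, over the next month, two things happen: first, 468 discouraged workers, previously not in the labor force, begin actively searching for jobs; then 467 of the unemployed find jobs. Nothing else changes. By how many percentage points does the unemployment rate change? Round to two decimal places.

Initially, labor force = 15,330 + 1,040 = 16,370, so u = 1,040/16,370 = 6.35%.
After the first change, unemployed and labor force both rise by 468 → E = 15,330, U = 1,508, labor force = 16,838.
After the second change, unemployed falls and employed rises by 467; labor force unchanged → E = 15,797, U = 1,041, labor force = 16,838.
New unemployment rate = 1,041 / 16,838 = 6.18%.
Change = 6.18% − 6.35% = −0.17 percentage points.

The unemployment rate changes by −0.17 percentage points.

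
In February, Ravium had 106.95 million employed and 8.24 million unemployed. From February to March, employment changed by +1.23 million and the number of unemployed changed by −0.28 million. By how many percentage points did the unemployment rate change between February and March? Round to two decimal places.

February: labor force = 106.95 + 8.24 = 115.19; u = 8.24/115.19 = 7.15%.
March: labor force = 108.18 + 7.96 = 116.14; u = 7.96/116.14 = 6.85%.
Change = 6.85% − 7.15% = −0.30 pp.

The unemployment rate changed by −0.30 percentage points.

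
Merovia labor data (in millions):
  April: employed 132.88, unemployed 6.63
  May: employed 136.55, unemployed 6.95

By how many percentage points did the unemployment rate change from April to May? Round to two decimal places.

April: labor force = 132.88 + 6.63 = 139.51; u = 6.63/139.51 = 4.75%.
May: labor force = 136.55 + 6.95 = 143.50; u = 6.95/143.50 = 4.84%.
Change = 4.84% − 4.75% = +0.09 pp.

The unemployment rate changed by +0.09 percentage points.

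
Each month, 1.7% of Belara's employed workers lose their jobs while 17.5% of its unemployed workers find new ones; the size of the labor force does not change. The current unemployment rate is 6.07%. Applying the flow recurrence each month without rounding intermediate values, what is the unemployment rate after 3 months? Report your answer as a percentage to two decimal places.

Unemployment rate after three months ≈ 7.39%.

With a fixed labor force, u_{t+1} = u_t + s·(1−u_t) − f·u_t = u_t·(1−s−f) + s.
Here 1−s−f = 0.808 and s = 0.017.
u_1 = 0.060700 × 0.808 + 0.017 = 0.066046.
u_2 = 0.066046 × 0.808 + 0.017 = 0.070365.
u_3 = 0.070365 × 0.808 + 0.017 = 0.073855.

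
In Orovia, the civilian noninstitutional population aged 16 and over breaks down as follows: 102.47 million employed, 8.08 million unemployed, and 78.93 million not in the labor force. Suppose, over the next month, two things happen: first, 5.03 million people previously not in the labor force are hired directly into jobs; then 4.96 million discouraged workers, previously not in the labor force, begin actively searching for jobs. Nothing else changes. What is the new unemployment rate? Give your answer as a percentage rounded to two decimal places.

Initially, labor force = 102.47 + 8.08 = 110.55 million, so u = 8.08/110.55 = 7.31%.
After the first change, employed and labor force both rise by 5.03; unemployed unchanged → E = 107.50, U = 8.08, labor force = 115.58 million.
After the second change, unemployed and labor force both rise by 4.96 → E = 107.50, U = 13.04, labor force = 120.54 million.
New unemployment rate = 13.04 / 120.54 = 10.82%.

New unemployment rate ≈ 10.82%.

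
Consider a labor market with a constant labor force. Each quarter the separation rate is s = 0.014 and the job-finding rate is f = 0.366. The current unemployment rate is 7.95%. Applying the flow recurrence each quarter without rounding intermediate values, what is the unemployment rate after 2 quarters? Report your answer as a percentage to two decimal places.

Unemployment rate after two quarters ≈ 5.32%.

With a fixed labor force, u_{t+1} = u_t + s·(1−u_t) − f·u_t = u_t·(1−s−f) + s.
Here 1−s−f = 0.620 and s = 0.014.
u_1 = 0.079500 × 0.620 + 0.014 = 0.063290.
u_2 = 0.063290 × 0.620 + 0.014 = 0.053240.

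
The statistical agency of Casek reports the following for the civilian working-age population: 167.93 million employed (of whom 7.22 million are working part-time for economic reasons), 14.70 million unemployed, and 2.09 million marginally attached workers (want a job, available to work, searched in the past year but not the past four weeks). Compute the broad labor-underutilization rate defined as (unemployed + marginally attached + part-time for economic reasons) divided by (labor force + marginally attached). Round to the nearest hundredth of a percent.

Labor force = 167.93 + 14.70 = 182.63 million.
Numerator = 14.70 + 2.09 + 7.22 = 24.01 million.
Denominator = 182.63 + 2.09 = 184.72 million.
Broad rate = 24.01 / 184.72 = 13.00%.

Broad underutilization rate ≈ 13.00%.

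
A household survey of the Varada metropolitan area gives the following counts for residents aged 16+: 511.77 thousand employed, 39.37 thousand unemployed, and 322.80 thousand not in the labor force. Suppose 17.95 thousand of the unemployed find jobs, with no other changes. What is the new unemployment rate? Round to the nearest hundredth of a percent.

Initially, labor force = 511.77 + 39.37 = 551.14 thousand, so u = 39.37/551.14 = 7.14%.
After the change, unemployed falls and employed rises by 17.95; labor force unchanged → E = 529.72, U = 21.42, labor force = 551.14 thousand.
New unemployment rate = 21.42 / 551.14 = 3.89%.

New unemployment rate ≈ 3.89%.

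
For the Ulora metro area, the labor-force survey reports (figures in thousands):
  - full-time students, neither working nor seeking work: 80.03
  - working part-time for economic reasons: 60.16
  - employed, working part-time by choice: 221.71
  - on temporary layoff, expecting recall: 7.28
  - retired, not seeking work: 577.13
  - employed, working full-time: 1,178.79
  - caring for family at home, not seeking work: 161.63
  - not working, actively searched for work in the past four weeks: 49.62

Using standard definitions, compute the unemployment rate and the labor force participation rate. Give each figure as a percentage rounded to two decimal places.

Unemployment rate ≈ 3.75%; labor force participation rate ≈ 64.95%.

Employed = 60.16 + 221.71 + 1,178.79 = 1,460.66 thousand (anyone who worked, including part-time for economic reasons, counts as employed).
Unemployed = 7.28 + 49.62 = 56.90 thousand (jobless and actively searching, or on temporary layoff).
Labor force = 1,460.66 + 56.90 = 1,517.56 thousand.
Not in labor force = 80.03 + 577.13 + 161.63 = 818.79 thousand (those not working and not actively searching are outside the labor force).
Civilian working-age population = 1,517.56 + 818.79 = 2,336.35 thousand.
Unemployment rate = 56.90 / 1,517.56 = 3.75%.
Labor force participation rate = 1,517.56 / 2,336.35 = 64.95%.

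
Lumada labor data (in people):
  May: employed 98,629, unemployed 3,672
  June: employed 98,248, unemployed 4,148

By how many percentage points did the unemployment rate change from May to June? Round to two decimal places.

May: labor force = 98,629 + 3,672 = 102,301; u = 3,672/102,301 = 3.59%.
June: labor force = 98,248 + 4,148 = 102,396; u = 4,148/102,396 = 4.05%.
Change = 4.05% − 3.59% = +0.46 pp.

The unemployment rate changed by +0.46 percentage points.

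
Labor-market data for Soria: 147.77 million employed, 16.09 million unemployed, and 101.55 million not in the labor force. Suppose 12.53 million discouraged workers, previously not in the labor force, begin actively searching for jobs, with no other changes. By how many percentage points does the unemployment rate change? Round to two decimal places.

The unemployment rate changes by +6.41 percentage points.

Initially, labor force = 147.77 + 16.09 = 163.86 million, so u = 16.09/163.86 = 9.82%.
After the change, unemployed and labor force both rise by 12.53 → E = 147.77, U = 28.62, labor force = 176.39 million.
New unemployment rate = 28.62 / 176.39 = 16.23%.
Change = 16.23% − 9.82% = +6.41 percentage points.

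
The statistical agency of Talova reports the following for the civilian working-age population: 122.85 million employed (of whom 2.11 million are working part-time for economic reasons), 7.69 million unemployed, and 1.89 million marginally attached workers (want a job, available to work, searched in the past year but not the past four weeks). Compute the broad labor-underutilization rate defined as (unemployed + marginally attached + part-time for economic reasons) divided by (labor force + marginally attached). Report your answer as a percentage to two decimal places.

Broad underutilization rate ≈ 8.83%.

Labor force = 122.85 + 7.69 = 130.54 million.
Numerator = 7.69 + 1.89 + 2.11 = 11.69 million.
Denominator = 130.54 + 1.89 = 132.43 million.
Broad rate = 11.69 / 132.43 = 8.83%.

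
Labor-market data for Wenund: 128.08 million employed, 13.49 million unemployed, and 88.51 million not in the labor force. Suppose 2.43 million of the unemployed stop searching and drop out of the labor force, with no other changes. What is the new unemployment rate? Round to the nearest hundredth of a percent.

Initially, labor force = 128.08 + 13.49 = 141.57 million, so u = 13.49/141.57 = 9.53%.
After the change, unemployed and labor force both fall by 2.43 → E = 128.08, U = 11.06, labor force = 139.14 million.
New unemployment rate = 11.06 / 139.14 = 7.95%.

New unemployment rate ≈ 7.95%.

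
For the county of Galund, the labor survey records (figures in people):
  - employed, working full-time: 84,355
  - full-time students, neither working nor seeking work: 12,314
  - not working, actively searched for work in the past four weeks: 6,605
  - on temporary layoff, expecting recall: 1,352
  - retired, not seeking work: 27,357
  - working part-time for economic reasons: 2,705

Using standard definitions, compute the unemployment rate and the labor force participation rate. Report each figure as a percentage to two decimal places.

Employed = 84,355 + 2,705 = 87,060 (anyone who worked, including part-time for economic reasons, counts as employed).
Unemployed = 6,605 + 1,352 = 7,957 (jobless and actively searching, or on temporary layoff).
Labor force = 87,060 + 7,957 = 95,017.
Not in labor force = 12,314 + 27,357 = 39,671 (those not working and not actively searching are outside the labor force).
Civilian working-age population = 95,017 + 39,671 = 134,688.
Unemployment rate = 7,957 / 95,017 = 8.37%.
Labor force participation rate = 95,017 / 134,688 = 70.55%.

Unemployment rate ≈ 8.37%; labor force participation rate ≈ 70.55%.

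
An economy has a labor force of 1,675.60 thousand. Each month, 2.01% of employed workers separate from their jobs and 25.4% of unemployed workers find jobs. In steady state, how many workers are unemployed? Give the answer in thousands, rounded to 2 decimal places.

Steady-state unemployment rate u* = s/(s+f) = 2.01/(2.01+25.4) = 0.073331.
Unemployed = u* × labor force = 0.073331 × 1,675.60 ≈ 122.87 thousand.

About 122.87 thousand are unemployed in steady state.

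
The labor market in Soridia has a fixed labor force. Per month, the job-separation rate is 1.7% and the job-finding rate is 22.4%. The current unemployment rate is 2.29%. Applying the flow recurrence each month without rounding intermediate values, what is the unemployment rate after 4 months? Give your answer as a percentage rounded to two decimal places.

With a fixed labor force, u_{t+1} = u_t + s·(1−u_t) − f·u_t = u_t·(1−s−f) + s.
Here 1−s−f = 0.759 and s = 0.017.
u_1 = 0.022900 × 0.759 + 0.017 = 0.034381.
u_2 = 0.034381 × 0.759 + 0.017 = 0.043095.
u_3 = 0.043095 × 0.759 + 0.017 = 0.049709.
u_4 = 0.049709 × 0.759 + 0.017 = 0.054729.

Unemployment rate after four months ≈ 5.47%.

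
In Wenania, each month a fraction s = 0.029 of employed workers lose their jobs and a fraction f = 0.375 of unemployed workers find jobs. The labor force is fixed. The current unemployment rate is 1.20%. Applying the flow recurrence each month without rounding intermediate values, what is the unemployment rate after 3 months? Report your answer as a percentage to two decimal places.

Unemployment rate after three months ≈ 5.91%.

With a fixed labor force, u_{t+1} = u_t + s·(1−u_t) − f·u_t = u_t·(1−s−f) + s.
Here 1−s−f = 0.596 and s = 0.029.
u_1 = 0.012000 × 0.596 + 0.029 = 0.036152.
u_2 = 0.036152 × 0.596 + 0.029 = 0.050547.
u_3 = 0.050547 × 0.596 + 0.029 = 0.059126.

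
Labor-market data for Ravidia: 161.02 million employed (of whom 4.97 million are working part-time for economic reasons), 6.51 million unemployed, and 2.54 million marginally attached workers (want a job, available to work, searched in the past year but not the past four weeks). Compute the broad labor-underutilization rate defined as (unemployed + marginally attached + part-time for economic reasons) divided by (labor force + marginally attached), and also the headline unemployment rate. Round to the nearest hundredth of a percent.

Labor force = 161.02 + 6.51 = 167.53 million.
Numerator = 6.51 + 2.54 + 4.97 = 14.02 million.
Denominator = 167.53 + 2.54 = 170.07 million.
Broad rate = 14.02 / 170.07 = 8.24%.
Headline unemployment rate = 6.51 / 167.53 = 3.89%.

Broad underutilization rate ≈ 8.24%; headline unemployment rate ≈ 3.89%.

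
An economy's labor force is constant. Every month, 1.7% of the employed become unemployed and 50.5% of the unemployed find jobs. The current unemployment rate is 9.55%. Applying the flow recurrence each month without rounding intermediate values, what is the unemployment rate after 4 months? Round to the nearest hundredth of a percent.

Unemployment rate after four months ≈ 3.59%.

With a fixed labor force, u_{t+1} = u_t + s·(1−u_t) − f·u_t = u_t·(1−s−f) + s.
Here 1−s−f = 0.478 and s = 0.017.
u_1 = 0.095500 × 0.478 + 0.017 = 0.062649.
u_2 = 0.062649 × 0.478 + 0.017 = 0.046946.
u_3 = 0.046946 × 0.478 + 0.017 = 0.039440.
u_4 = 0.039440 × 0.478 + 0.017 = 0.035852.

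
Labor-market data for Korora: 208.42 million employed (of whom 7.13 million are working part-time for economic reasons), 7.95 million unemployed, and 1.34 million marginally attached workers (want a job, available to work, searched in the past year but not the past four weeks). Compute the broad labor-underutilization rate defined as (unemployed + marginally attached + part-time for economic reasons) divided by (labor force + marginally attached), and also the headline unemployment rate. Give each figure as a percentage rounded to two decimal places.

Labor force = 208.42 + 7.95 = 216.37 million.
Numerator = 7.95 + 1.34 + 7.13 = 16.42 million.
Denominator = 216.37 + 1.34 = 217.71 million.
Broad rate = 16.42 / 217.71 = 7.54%.
Headline unemployment rate = 7.95 / 216.37 = 3.67%.

Broad underutilization rate ≈ 7.54%; headline unemployment rate ≈ 3.67%.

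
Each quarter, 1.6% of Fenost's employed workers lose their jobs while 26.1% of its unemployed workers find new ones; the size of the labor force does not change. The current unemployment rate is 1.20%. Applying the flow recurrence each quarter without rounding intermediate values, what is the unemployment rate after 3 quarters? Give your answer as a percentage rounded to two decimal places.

With a fixed labor force, u_{t+1} = u_t + s·(1−u_t) − f·u_t = u_t·(1−s−f) + s.
Here 1−s−f = 0.723 and s = 0.016.
u_1 = 0.012000 × 0.723 + 0.016 = 0.024676.
u_2 = 0.024676 × 0.723 + 0.016 = 0.033841.
u_3 = 0.033841 × 0.723 + 0.016 = 0.040467.

Unemployment rate after three quarters ≈ 4.05%.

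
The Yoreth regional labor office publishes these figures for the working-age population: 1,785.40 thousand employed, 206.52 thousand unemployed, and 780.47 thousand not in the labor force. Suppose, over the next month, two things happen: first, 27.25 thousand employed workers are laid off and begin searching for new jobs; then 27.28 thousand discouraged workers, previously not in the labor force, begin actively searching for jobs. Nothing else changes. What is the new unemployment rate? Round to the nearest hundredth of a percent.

New unemployment rate ≈ 12.93%.

Initially, labor force = 1,785.40 + 206.52 = 1,991.92 thousand, so u = 206.52/1,991.92 = 10.37%.
After the first change, employed falls and unemployed rises by 27.25; labor force unchanged → E = 1,758.15, U = 233.77, labor force = 1,991.92 thousand.
After the second change, unemployed and labor force both rise by 27.28 → E = 1,758.15, U = 261.05, labor force = 2,019.20 thousand.
New unemployment rate = 261.05 / 2,019.20 = 12.93%.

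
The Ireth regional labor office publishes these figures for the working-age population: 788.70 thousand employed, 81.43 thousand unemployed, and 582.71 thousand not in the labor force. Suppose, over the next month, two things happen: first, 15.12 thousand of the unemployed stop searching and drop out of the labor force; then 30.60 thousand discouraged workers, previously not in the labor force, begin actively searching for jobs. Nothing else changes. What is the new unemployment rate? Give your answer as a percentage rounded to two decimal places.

Initially, labor force = 788.70 + 81.43 = 870.13 thousand, so u = 81.43/870.13 = 9.36%.
After the first change, unemployed and labor force both fall by 15.12 → E = 788.70, U = 66.31, labor force = 855.01 thousand.
After the second change, unemployed and labor force both rise by 30.60 → E = 788.70, U = 96.91, labor force = 885.61 thousand.
New unemployment rate = 96.91 / 885.61 = 10.94%.

New unemployment rate ≈ 10.94%.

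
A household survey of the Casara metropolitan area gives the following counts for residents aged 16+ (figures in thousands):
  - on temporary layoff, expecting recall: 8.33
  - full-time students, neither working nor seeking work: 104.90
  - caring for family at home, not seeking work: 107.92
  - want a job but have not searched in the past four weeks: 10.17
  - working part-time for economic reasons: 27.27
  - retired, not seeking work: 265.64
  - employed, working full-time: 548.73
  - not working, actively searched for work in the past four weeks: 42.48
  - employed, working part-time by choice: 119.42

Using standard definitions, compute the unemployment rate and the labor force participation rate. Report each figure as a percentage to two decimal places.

Unemployment rate ≈ 6.81%; labor force participation rate ≈ 60.43%.

Employed = 27.27 + 548.73 + 119.42 = 695.42 thousand (anyone who worked, including part-time for economic reasons, counts as employed).
Unemployed = 8.33 + 42.48 = 50.81 thousand (jobless and actively searching, or on temporary layoff).
Labor force = 695.42 + 50.81 = 746.23 thousand.
Not in labor force = 104.90 + 107.92 + 10.17 + 265.64 = 488.63 thousand (those not working and not actively searching are outside the labor force — including those who want a job but have given up searching).
Civilian working-age population = 746.23 + 488.63 = 1,234.86 thousand.
Unemployment rate = 50.81 / 746.23 = 6.81%.
Labor force participation rate = 746.23 / 1,234.86 = 60.43%.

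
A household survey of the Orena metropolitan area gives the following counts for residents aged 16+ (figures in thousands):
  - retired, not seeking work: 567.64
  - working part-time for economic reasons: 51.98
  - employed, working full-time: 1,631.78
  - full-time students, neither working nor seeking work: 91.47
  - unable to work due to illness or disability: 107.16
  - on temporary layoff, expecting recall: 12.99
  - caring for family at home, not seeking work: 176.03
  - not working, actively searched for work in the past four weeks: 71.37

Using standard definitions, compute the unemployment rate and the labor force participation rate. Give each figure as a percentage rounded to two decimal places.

Unemployment rate ≈ 4.77%; labor force participation rate ≈ 65.23%.

Employed = 51.98 + 1,631.78 = 1,683.76 thousand (anyone who worked, including part-time for economic reasons, counts as employed).
Unemployed = 12.99 + 71.37 = 84.36 thousand (jobless and actively searching, or on temporary layoff).
Labor force = 1,683.76 + 84.36 = 1,768.12 thousand.
Not in labor force = 567.64 + 91.47 + 107.16 + 176.03 = 942.30 thousand (those not working and not actively searching are outside the labor force).
Civilian working-age population = 1,768.12 + 942.30 = 2,710.42 thousand.
Unemployment rate = 84.36 / 1,768.12 = 4.77%.
Labor force participation rate = 1,768.12 / 2,710.42 = 65.23%.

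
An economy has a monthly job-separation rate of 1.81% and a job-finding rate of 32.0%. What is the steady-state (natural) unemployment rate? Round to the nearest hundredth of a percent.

At steady state the flows balance: s·E = f·U, so U/(E+U) = s/(s+f).
u* = 1.81 / (1.81 + 32.0) = 1.81 / 33.81 = 5.35%.

Steady-state unemployment rate ≈ 5.35%.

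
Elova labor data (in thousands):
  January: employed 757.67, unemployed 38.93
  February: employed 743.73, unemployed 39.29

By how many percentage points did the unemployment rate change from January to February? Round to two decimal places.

January: labor force = 757.67 + 38.93 = 796.60; u = 38.93/796.60 = 4.89%.
February: labor force = 743.73 + 39.29 = 783.02; u = 39.29/783.02 = 5.02%.
Change = 5.02% − 4.89% = +0.13 pp.

The unemployment rate changed by +0.13 percentage points.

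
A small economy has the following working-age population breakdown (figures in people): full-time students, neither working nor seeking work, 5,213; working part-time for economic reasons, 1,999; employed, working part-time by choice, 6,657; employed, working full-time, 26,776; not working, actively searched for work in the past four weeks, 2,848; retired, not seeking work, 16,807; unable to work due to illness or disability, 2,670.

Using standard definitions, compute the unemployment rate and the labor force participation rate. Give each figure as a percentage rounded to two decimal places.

Unemployment rate ≈ 7.44%; labor force participation rate ≈ 60.79%.

Employed = 1,999 + 6,657 + 26,776 = 35,432 (anyone who worked, including part-time for economic reasons, counts as employed).
Unemployed = 2,848.
Labor force = 35,432 + 2,848 = 38,280.
Not in labor force = 5,213 + 16,807 + 2,670 = 24,690 (those not working and not actively searching are outside the labor force).
Civilian working-age population = 38,280 + 24,690 = 62,970.
Unemployment rate = 2,848 / 38,280 = 7.44%.
Labor force participation rate = 38,280 / 62,970 = 60.79%.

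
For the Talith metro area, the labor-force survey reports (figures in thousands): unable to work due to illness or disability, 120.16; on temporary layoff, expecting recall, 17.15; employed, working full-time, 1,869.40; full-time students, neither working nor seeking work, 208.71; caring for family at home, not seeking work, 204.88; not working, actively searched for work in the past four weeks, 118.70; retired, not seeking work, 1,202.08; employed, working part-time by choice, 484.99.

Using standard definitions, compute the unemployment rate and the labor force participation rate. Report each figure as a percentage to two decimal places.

Unemployment rate ≈ 5.46%; labor force participation rate ≈ 58.93%.

Employed = 1,869.40 + 484.99 = 2,354.39 thousand.
Unemployed = 17.15 + 118.70 = 135.85 thousand (jobless and actively searching, or on temporary layoff).
Labor force = 2,354.39 + 135.85 = 2,490.24 thousand.
Not in labor force = 120.16 + 208.71 + 204.88 + 1,202.08 = 1,735.83 thousand (those not working and not actively searching are outside the labor force).
Civilian working-age population = 2,490.24 + 1,735.83 = 4,226.07 thousand.
Unemployment rate = 135.85 / 2,490.24 = 5.46%.
Labor force participation rate = 2,490.24 / 4,226.07 = 58.93%.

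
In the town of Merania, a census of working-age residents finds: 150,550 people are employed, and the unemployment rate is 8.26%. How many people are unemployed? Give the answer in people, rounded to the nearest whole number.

Let U be the number unemployed. The labor force is E + U, and U/(E+U) = 0.0826.
So U = 0.0826 × 150,550 / (1 − 0.0826) = 12435.43 / 0.9174 ≈ 13,555.

About 13,555 are unemployed.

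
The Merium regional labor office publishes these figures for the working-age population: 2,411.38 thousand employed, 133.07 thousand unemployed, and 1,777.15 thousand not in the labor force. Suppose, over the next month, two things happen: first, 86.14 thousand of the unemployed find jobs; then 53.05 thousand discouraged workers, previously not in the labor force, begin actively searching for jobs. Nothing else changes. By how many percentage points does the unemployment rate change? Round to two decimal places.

Initially, labor force = 2,411.38 + 133.07 = 2,544.45 thousand, so u = 133.07/2,544.45 = 5.23%.
After the first change, unemployed falls and employed rises by 86.14; labor force unchanged → E = 2,497.52, U = 46.93, labor force = 2,544.45 thousand.
After the second change, unemployed and labor force both rise by 53.05 → E = 2,497.52, U = 99.98, labor force = 2,597.50 thousand.
New unemployment rate = 99.98 / 2,597.50 = 3.85%.
Change = 3.85% − 5.23% = −1.38 percentage points.

The unemployment rate changes by −1.38 percentage points.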